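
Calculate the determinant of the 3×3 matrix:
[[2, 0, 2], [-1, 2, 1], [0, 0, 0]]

Expansion along first row:
det = 2·det([[2,1],[0,0]]) - 0·det([[-1,1],[0,0]]) + 2·det([[-1,2],[0,0]])
    = 2·(2·0 - 1·0) - 0·(-1·0 - 1·0) + 2·(-1·0 - 2·0)
    = 2·0 - 0·0 + 2·0
    = 0 + 0 + 0 = 0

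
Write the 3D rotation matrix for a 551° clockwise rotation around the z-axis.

Rotation matrix for clockwise 551° around z-axis:
A clockwise rotation by 551° is a counterclockwise rotation by -551°.
cos(-551°) = -0.9816, sin(-551°) = 0.1908
Result: [[-0.9816, -0.1908, 0], [0.1908, -0.9816, 0], [0, 0, 1]]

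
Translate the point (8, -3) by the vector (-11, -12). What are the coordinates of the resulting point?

Translation by (-11, -12) (homogeneous matrix [[1, 0, -11], [0, 1, -12], [0, 0, 1]]):
x' = 8 + -11 = -3
y' = -3 + -12 = -15
Result: (-3, -15)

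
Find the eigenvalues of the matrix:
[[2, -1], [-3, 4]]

Characteristic equation: det(A - λI) = 0
λ² - (trace)λ + (det) = 0
trace = 2 + 4 = 6, det = (2)(4) - (-1)(-3) = 5
λ² - (6)λ + (5) = 0
λ = (6 ± √((6)² - 4·(5))) / 2 = (6 ± √16) / 2
Solving: λ = 1, 5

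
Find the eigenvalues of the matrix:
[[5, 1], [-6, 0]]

Characteristic equation: det(A - λI) = 0
λ² - (trace)λ + (det) = 0
trace = 5 + 0 = 5, det = (5)(0) - (1)(-6) = 6
λ² - (5)λ + (6) = 0
λ = (5 ± √((5)² - 4·(6))) / 2 = (5 ± √1) / 2
Solving: λ = 2, 3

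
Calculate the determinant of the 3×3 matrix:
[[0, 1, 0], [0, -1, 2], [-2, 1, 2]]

Expansion along first row:
det = 0·det([[-1,2],[1,2]]) - 1·det([[0,2],[-2,2]]) + 0·det([[0,-1],[-2,1]])
    = 0·(-1·2 - 2·1) - 1·(0·2 - 2·-2) + 0·(0·1 - -1·-2)
    = 0·-4 - 1·4 + 0·-2
    = 0 + -4 + 0 = -4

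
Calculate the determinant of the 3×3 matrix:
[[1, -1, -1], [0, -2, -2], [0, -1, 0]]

Expansion along first row:
det = 1·det([[-2,-2],[-1,0]]) - -1·det([[0,-2],[0,0]]) + -1·det([[0,-2],[0,-1]])
    = 1·(-2·0 - -2·-1) - -1·(0·0 - -2·0) + -1·(0·-1 - -2·0)
    = 1·-2 - -1·0 + -1·0
    = -2 + 0 + 0 = -2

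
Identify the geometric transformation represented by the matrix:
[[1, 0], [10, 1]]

This matrix represents: vertical shear with factor 10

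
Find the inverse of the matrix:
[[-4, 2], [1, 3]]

For [[a,b],[c,d]], inverse = (1/det)·[[d,-b],[-c,a]]
det = (-4)(3) - (2)(1) = -12 - 2 = -14
Inverse = (1/-14)·[[3, -2], [-1, -4]]
= [[-3/14, 1/7], [1/14, 2/7]]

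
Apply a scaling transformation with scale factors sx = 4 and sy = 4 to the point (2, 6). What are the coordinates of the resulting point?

Scaling matrix:
[[4, 0], [0, 4]]
Result: (2 × 4, 6 × 4) = (8, 24)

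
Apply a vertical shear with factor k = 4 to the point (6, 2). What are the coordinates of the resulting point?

Shear matrix for vertical shear with factor k = 4:
[[1, 0], [4, 1]]
Result: (6, 2) → (6, 26)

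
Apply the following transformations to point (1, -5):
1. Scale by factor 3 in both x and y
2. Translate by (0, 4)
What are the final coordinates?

Step 1: Scale (1, -5) by 3 → (3, -15)
Step 2: Translate by (0, 4) → (3, -11)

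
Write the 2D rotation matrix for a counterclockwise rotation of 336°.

Rotation matrix formula: [[cos θ, -sin θ], [sin θ, cos θ]]
For θ = 336°:
cos(336°) = 0.9135
sin(336°) = -0.4067
Result: [[0.9135, 0.4067], [-0.4067, 0.9135]]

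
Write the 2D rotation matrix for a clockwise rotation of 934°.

Rotation matrix formula: [[cos θ, -sin θ], [sin θ, cos θ]]
A clockwise rotation by 934° is equivalent to a counterclockwise rotation by -934°.
For θ = -934°:
cos(-934°) = -0.8290
sin(-934°) = 0.5592
Result: [[-0.8290, -0.5592], [0.5592, -0.8290]]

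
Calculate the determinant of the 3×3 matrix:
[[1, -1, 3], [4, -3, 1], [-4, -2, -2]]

Expansion along first row:
det = 1·det([[-3,1],[-2,-2]]) - -1·det([[4,1],[-4,-2]]) + 3·det([[4,-3],[-4,-2]])
    = 1·(-3·-2 - 1·-2) - -1·(4·-2 - 1·-4) + 3·(4·-2 - -3·-4)
    = 1·8 - -1·-4 + 3·-20
    = 8 + -4 + -60 = -56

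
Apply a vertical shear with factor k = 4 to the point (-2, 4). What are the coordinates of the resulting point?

Shear matrix for vertical shear with factor k = 4:
[[1, 0], [4, 1]]
Result: (-2, 4) → (-2, -4)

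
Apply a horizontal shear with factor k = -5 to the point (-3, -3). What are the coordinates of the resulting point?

Shear matrix for horizontal shear with factor k = -5:
[[1, -5], [0, 1]]
Result: (-3, -3) → (12, -3)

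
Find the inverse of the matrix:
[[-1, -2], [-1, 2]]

For [[a,b],[c,d]], inverse = (1/det)·[[d,-b],[-c,a]]
det = (-1)(2) - (-2)(-1) = -2 - 2 = -4
Inverse = (1/-4)·[[2, 2], [1, -1]]
= [[-1/2, -1/2], [-1/4, 1/4]]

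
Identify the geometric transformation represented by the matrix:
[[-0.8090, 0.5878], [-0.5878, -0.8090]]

This matrix represents: rotation by 216° counterclockwise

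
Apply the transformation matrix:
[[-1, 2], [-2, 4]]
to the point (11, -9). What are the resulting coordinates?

Matrix multiplication:
[[-1, 2], [-2, 4]] × [11, -9]ᵀ
= [(-1)(11) + (2)(-9), (-2)(11) + (4)(-9)]ᵀ
= [-29, -58]ᵀ
Result: (-29, -58)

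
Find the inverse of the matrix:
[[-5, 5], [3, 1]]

For [[a,b],[c,d]], inverse = (1/det)·[[d,-b],[-c,a]]
det = (-5)(1) - (5)(3) = -5 - 15 = -20
Inverse = (1/-20)·[[1, -5], [-3, -5]]
= [[-1/20, 1/4], [3/20, 1/4]]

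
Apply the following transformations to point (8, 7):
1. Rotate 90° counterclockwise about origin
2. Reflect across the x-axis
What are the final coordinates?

Step 1: Rotate 90° → (-7, 8)
Step 2: Reflect across x-axis → (-7, -8)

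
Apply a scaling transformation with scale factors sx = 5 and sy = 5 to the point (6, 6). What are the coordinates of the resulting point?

Scaling matrix:
[[5, 0], [0, 5]]
Result: (6 × 5, 6 × 5) = (30, 30)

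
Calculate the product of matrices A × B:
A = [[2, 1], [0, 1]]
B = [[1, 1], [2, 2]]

Matrix multiplication:
C[0][0] = 2×1 + 1×2 = 4
C[0][1] = 2×1 + 1×2 = 4
C[1][0] = 0×1 + 1×2 = 2
C[1][1] = 0×1 + 1×2 = 2
Result: [[4, 4], [2, 2]]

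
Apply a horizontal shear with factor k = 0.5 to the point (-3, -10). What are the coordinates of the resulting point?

Shear matrix for horizontal shear with factor k = 0.5:
[[1, 0.50], [0, 1]]
Result: (-3, -10) → (-8, -10)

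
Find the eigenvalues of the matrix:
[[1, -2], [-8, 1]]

Characteristic equation: det(A - λI) = 0
λ² - (trace)λ + (det) = 0
trace = 1 + 1 = 2, det = (1)(1) - (-2)(-8) = -15
λ² - (2)λ + (-15) = 0
λ = (2 ± √((2)² - 4·(-15))) / 2 = (2 ± √64) / 2
Solving: λ = -3, 5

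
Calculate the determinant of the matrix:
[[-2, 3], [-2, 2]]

For a 2×2 matrix [[a, b], [c, d]], det = ad - bc
det = (-2)(2) - (3)(-2) = -4 - -6 = 2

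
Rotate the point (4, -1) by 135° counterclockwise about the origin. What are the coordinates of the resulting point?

Rotation matrix for 135°: [[cos 135°, -sin 135°], [sin 135°, cos 135°]] ≈ [[-0.707107, -0.707107], [0.707107, -0.707107]]
[[-0.707107, -0.707107], [0.707107, -0.707107]] × [4, -1]ᵀ ≈ [-2.1213, 3.5355]ᵀ
Result: (-2.1213, 3.5355)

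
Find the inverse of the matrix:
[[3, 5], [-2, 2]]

For [[a,b],[c,d]], inverse = (1/det)·[[d,-b],[-c,a]]
det = (3)(2) - (5)(-2) = 6 - -10 = 16
Inverse = (1/16)·[[2, -5], [2, 3]]
= [[1/8, -5/16], [1/8, 3/16]]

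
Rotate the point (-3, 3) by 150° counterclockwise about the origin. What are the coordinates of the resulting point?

Rotation matrix for 150°: [[cos 150°, -sin 150°], [sin 150°, cos 150°]] ≈ [[-0.866025, -0.500000], [0.500000, -0.866025]]
[[-0.866025, -0.500000], [0.500000, -0.866025]] × [-3, 3]ᵀ ≈ [1.0981, -4.0981]ᵀ
Result: (1.0981, -4.0981)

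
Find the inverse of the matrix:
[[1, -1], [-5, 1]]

For [[a,b],[c,d]], inverse = (1/det)·[[d,-b],[-c,a]]
det = (1)(1) - (-1)(-5) = 1 - 5 = -4
Inverse = (1/-4)·[[1, 1], [5, 1]]
= [[-1/4, -1/4], [-5/4, -1/4]]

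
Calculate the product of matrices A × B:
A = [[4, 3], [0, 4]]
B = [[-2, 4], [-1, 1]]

Matrix multiplication:
C[0][0] = 4×-2 + 3×-1 = -11
C[0][1] = 4×4 + 3×1 = 19
C[1][0] = 0×-2 + 4×-1 = -4
C[1][1] = 0×4 + 4×1 = 4
Result: [[-11, 19], [-4, 4]]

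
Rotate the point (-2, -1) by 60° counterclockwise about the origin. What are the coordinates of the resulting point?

Rotation matrix for 60°: [[cos 60°, -sin 60°], [sin 60°, cos 60°]] ≈ [[0.500000, -0.866025], [0.866025, 0.500000]]
[[0.500000, -0.866025], [0.866025, 0.500000]] × [-2, -1]ᵀ ≈ [-0.1340, -2.2321]ᵀ
Result: (-0.1340, -2.2321)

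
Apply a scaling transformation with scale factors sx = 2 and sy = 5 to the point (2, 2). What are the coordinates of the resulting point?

Scaling matrix:
[[2, 0], [0, 5]]
Result: (2 × 2, 2 × 5) = (4, 10)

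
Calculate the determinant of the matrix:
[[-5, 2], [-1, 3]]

For a 2×2 matrix [[a, b], [c, d]], det = ad - bc
det = (-5)(3) - (2)(-1) = -15 - -2 = -13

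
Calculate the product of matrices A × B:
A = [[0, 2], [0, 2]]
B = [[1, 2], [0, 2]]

Matrix multiplication:
C[0][0] = 0×1 + 2×0 = 0
C[0][1] = 0×2 + 2×2 = 4
C[1][0] = 0×1 + 2×0 = 0
C[1][1] = 0×2 + 2×2 = 4
Result: [[0, 4], [0, 4]]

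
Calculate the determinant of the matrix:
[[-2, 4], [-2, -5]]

For a 2×2 matrix [[a, b], [c, d]], det = ad - bc
det = (-2)(-5) - (4)(-2) = 10 - -8 = 18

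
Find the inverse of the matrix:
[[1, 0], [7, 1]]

For [[a,b],[c,d]], inverse = (1/det)·[[d,-b],[-c,a]]
det = (1)(1) - (0)(7) = 1 - 0 = 1
Inverse = [[1, 0], [-7, 1]]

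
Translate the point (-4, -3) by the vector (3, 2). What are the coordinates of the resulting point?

Translation by (3, 2) (homogeneous matrix [[1, 0, 3], [0, 1, 2], [0, 0, 1]]):
x' = -4 + 3 = -1
y' = -3 + 2 = -1
Result: (-1, -1)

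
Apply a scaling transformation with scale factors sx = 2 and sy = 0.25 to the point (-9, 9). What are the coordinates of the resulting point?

Scaling matrix:
[[2, 0], [0, 0.25]]
Result: (-9 × 2, 9 × 0.25) = (-18, 2.25)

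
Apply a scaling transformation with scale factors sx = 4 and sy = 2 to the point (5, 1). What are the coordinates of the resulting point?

Scaling matrix:
[[4, 0], [0, 2]]
Result: (5 × 4, 1 × 2) = (20, 2)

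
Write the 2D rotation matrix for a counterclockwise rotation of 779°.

Rotation matrix formula: [[cos θ, -sin θ], [sin θ, cos θ]]
For θ = 779°:
cos(779°) = 0.5150
sin(779°) = 0.8572
Result: [[0.5150, -0.8572], [0.8572, 0.5150]]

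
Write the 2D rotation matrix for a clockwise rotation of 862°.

Rotation matrix formula: [[cos θ, -sin θ], [sin θ, cos θ]]
A clockwise rotation by 862° is equivalent to a counterclockwise rotation by -862°.
For θ = -862°:
cos(-862°) = -0.7880
sin(-862°) = -0.6157
Result: [[-0.7880, 0.6157], [-0.6157, -0.7880]]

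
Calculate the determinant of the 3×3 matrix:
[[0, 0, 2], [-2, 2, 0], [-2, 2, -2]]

Expansion along first row:
det = 0·det([[2,0],[2,-2]]) - 0·det([[-2,0],[-2,-2]]) + 2·det([[-2,2],[-2,2]])
    = 0·(2·-2 - 0·2) - 0·(-2·-2 - 0·-2) + 2·(-2·2 - 2·-2)
    = 0·-4 - 0·4 + 2·0
    = 0 + 0 + 0 = 0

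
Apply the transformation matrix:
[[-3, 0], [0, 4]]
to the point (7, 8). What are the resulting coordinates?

Matrix multiplication:
[[-3, 0], [0, 4]] × [7, 8]ᵀ
= [(-3)(7) + (0)(8), (0)(7) + (4)(8)]ᵀ
= [-21, 32]ᵀ
Result: (-21, 32)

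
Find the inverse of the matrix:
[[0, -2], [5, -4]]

For [[a,b],[c,d]], inverse = (1/det)·[[d,-b],[-c,a]]
det = (0)(-4) - (-2)(5) = 0 - -10 = 10
Inverse = (1/10)·[[-4, 2], [-5, 0]]
= [[-2/5, 1/5], [-1/2, 0]]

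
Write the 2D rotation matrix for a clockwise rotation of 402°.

Rotation matrix formula: [[cos θ, -sin θ], [sin θ, cos θ]]
A clockwise rotation by 402° is equivalent to a counterclockwise rotation by -402°.
For θ = -402°:
cos(-402°) = 0.7431
sin(-402°) = -0.6691
Result: [[0.7431, 0.6691], [-0.6691, 0.7431]]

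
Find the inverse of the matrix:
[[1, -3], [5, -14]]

For [[a,b],[c,d]], inverse = (1/det)·[[d,-b],[-c,a]]
det = (1)(-14) - (-3)(5) = -14 - -15 = 1
Inverse = [[-14, 3], [-5, 1]]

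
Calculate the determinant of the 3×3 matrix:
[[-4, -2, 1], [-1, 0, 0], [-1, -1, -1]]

Expansion along first row:
det = -4·det([[0,0],[-1,-1]]) - -2·det([[-1,0],[-1,-1]]) + 1·det([[-1,0],[-1,-1]])
    = -4·(0·-1 - 0·-1) - -2·(-1·-1 - 0·-1) + 1·(-1·-1 - 0·-1)
    = -4·0 - -2·1 + 1·1
    = 0 + 2 + 1 = 3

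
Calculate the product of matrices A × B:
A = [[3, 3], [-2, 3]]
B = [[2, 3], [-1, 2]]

Matrix multiplication:
C[0][0] = 3×2 + 3×-1 = 3
C[0][1] = 3×3 + 3×2 = 15
C[1][0] = -2×2 + 3×-1 = -7
C[1][1] = -2×3 + 3×2 = 0
Result: [[3, 15], [-7, 0]]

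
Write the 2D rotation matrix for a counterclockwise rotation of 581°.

Rotation matrix formula: [[cos θ, -sin θ], [sin θ, cos θ]]
For θ = 581°:
cos(581°) = -0.7547
sin(581°) = -0.6561
Result: [[-0.7547, 0.6561], [-0.6561, -0.7547]]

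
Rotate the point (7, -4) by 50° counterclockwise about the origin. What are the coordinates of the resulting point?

Rotation matrix for 50°: [[cos 50°, -sin 50°], [sin 50°, cos 50°]] ≈ [[0.642788, -0.766044], [0.766044, 0.642788]]
[[0.642788, -0.766044], [0.766044, 0.642788]] × [7, -4]ᵀ ≈ [7.5637, 2.7912]ᵀ
Result: (7.5637, 2.7912)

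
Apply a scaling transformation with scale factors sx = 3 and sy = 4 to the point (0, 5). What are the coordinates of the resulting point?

Scaling matrix:
[[3, 0], [0, 4]]
Result: (0 × 3, 5 × 4) = (0, 20)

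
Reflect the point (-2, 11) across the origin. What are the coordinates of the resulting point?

Reflection across origin: (-2, 11) → (2, -11)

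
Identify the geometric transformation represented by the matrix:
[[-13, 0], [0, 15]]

This matrix represents: non-uniform scaling by sx = -13, sy = 15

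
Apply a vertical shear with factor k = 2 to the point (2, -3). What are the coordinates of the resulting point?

Shear matrix for vertical shear with factor k = 2:
[[1, 0], [2, 1]]
Result: (2, -3) → (2, 1)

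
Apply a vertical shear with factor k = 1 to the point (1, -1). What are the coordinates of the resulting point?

Shear matrix for vertical shear with factor k = 1:
[[1, 0], [1, 1]]
Result: (1, -1) → (1, 0)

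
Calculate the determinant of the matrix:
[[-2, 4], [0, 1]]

For a 2×2 matrix [[a, b], [c, d]], det = ad - bc
det = (-2)(1) - (4)(0) = -2 - 0 = -2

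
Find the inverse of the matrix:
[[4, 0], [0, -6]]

For [[a,b],[c,d]], inverse = (1/det)·[[d,-b],[-c,a]]
det = (4)(-6) - (0)(0) = -24 - 0 = -24
Inverse = (1/-24)·[[-6, 0], [0, 4]]
= [[1/4, 0], [0, -1/6]]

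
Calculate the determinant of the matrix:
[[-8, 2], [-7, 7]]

For a 2×2 matrix [[a, b], [c, d]], det = ad - bc
det = (-8)(7) - (2)(-7) = -56 - -14 = -42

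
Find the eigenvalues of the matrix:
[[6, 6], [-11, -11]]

Characteristic equation: det(A - λI) = 0
λ² - (trace)λ + (det) = 0
trace = 6 + -11 = -5, det = (6)(-11) - (6)(-11) = 0
λ² - (-5)λ + (0) = 0
λ = (-5 ± √((-5)² - 4·(0))) / 2 = (-5 ± √25) / 2
Solving: λ = -5, 0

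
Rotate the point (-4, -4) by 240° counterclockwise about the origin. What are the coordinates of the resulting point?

Rotation matrix for 240°: [[cos 240°, -sin 240°], [sin 240°, cos 240°]] ≈ [[-0.500000, 0.866025], [-0.866025, -0.500000]]
[[-0.500000, 0.866025], [-0.866025, -0.500000]] × [-4, -4]ᵀ ≈ [-1.4641, 5.4641]ᵀ
Result: (-1.4641, 5.4641)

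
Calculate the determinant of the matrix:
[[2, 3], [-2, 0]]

For a 2×2 matrix [[a, b], [c, d]], det = ad - bc
det = (2)(0) - (3)(-2) = 0 - -6 = 6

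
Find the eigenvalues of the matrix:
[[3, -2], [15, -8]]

Characteristic equation: det(A - λI) = 0
λ² - (trace)λ + (det) = 0
trace = 3 + -8 = -5, det = (3)(-8) - (-2)(15) = 6
λ² - (-5)λ + (6) = 0
λ = (-5 ± √((-5)² - 4·(6))) / 2 = (-5 ± √1) / 2
Solving: λ = -3, -2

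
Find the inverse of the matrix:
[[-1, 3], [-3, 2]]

For [[a,b],[c,d]], inverse = (1/det)·[[d,-b],[-c,a]]
det = (-1)(2) - (3)(-3) = -2 - -9 = 7
Inverse = (1/7)·[[2, -3], [3, -1]]
= [[2/7, -3/7], [3/7, -1/7]]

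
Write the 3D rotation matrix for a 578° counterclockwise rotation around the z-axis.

Rotation matrix for counterclockwise 578° around z-axis:
cos(578°) = -0.7880, sin(578°) = -0.6157
Result: [[-0.7880, 0.6157, 0], [-0.6157, -0.7880, 0], [0, 0, 1]]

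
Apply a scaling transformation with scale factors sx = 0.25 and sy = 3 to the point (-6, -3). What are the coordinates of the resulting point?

Scaling matrix:
[[0.25, 0], [0, 3]]
Result: (-6 × 0.25, -3 × 3) = (-1.5, -9)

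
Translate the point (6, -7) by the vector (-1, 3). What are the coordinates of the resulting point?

Translation by (-1, 3) (homogeneous matrix [[1, 0, -1], [0, 1, 3], [0, 0, 1]]):
x' = 6 + -1 = 5
y' = -7 + 3 = -4
Result: (5, -4)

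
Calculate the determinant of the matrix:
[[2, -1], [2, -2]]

For a 2×2 matrix [[a, b], [c, d]], det = ad - bc
det = (2)(-2) - (-1)(2) = -4 - -2 = -2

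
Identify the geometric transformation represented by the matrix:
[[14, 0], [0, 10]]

This matrix represents: non-uniform scaling by sx = 14, sy = 10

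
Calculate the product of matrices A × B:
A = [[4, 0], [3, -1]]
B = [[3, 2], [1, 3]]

Matrix multiplication:
C[0][0] = 4×3 + 0×1 = 12
C[0][1] = 4×2 + 0×3 = 8
C[1][0] = 3×3 + -1×1 = 8
C[1][1] = 3×2 + -1×3 = 3
Result: [[12, 8], [8, 3]]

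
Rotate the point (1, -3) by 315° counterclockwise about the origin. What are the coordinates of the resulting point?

Rotation matrix for 315°: [[cos 315°, -sin 315°], [sin 315°, cos 315°]] ≈ [[0.707107, 0.707107], [-0.707107, 0.707107]]
[[0.707107, 0.707107], [-0.707107, 0.707107]] × [1, -3]ᵀ ≈ [-1.4142, -2.8284]ᵀ
Result: (-1.4142, -2.8284)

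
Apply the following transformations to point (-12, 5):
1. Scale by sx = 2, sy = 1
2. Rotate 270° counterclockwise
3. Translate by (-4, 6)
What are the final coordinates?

Step 1: Scale → (-24, 5)
Step 2: Rotate 270° → (5, 24)
Step 3: Translate → (1, 30)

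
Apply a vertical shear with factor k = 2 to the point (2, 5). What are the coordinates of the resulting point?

Shear matrix for vertical shear with factor k = 2:
[[1, 0], [2, 1]]
Result: (2, 5) → (2, 9)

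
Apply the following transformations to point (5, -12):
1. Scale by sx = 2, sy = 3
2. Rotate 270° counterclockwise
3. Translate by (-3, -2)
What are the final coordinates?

Step 1: Scale → (10, -36)
Step 2: Rotate 270° → (-36, -10)
Step 3: Translate → (-39, -12)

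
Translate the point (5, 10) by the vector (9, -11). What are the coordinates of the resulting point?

Translation by (9, -11) (homogeneous matrix [[1, 0, 9], [0, 1, -11], [0, 0, 1]]):
x' = 5 + 9 = 14
y' = 10 + -11 = -1
Result: (14, -1)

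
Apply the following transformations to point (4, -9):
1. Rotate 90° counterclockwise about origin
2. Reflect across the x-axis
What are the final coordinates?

Step 1: Rotate 90° → (9, 4)
Step 2: Reflect across x-axis → (9, -4)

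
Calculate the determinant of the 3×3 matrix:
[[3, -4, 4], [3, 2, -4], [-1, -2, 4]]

Expansion along first row:
det = 3·det([[2,-4],[-2,4]]) - -4·det([[3,-4],[-1,4]]) + 4·det([[3,2],[-1,-2]])
    = 3·(2·4 - -4·-2) - -4·(3·4 - -4·-1) + 4·(3·-2 - 2·-1)
    = 3·0 - -4·8 + 4·-4
    = 0 + 32 + -16 = 16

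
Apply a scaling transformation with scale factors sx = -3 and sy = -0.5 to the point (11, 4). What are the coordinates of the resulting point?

Scaling matrix:
[[-3, 0], [0, -0.50]]
Result: (11 × -3, 4 × -0.5) = (-33, -2)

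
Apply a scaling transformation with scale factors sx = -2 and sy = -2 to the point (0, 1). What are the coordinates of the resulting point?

Scaling matrix:
[[-2, 0], [0, -2]]
Result: (0 × -2, 1 × -2) = (0, -2)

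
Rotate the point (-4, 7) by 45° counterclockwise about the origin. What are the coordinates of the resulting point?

Rotation matrix for 45°: [[cos 45°, -sin 45°], [sin 45°, cos 45°]] ≈ [[0.707107, -0.707107], [0.707107, 0.707107]]
[[0.707107, -0.707107], [0.707107, 0.707107]] × [-4, 7]ᵀ ≈ [-7.7782, 2.1213]ᵀ
Result: (-7.7782, 2.1213)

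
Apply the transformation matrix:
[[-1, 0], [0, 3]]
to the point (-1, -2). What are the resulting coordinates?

Matrix multiplication:
[[-1, 0], [0, 3]] × [-1, -2]ᵀ
= [(-1)(-1) + (0)(-2), (0)(-1) + (3)(-2)]ᵀ
= [1, -6]ᵀ
Result: (1, -6)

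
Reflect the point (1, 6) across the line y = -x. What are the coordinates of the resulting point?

Reflection across line y = -x: (1, 6) → (-6, -1)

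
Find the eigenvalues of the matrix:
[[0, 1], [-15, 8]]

Characteristic equation: det(A - λI) = 0
λ² - (trace)λ + (det) = 0
trace = 0 + 8 = 8, det = (0)(8) - (1)(-15) = 15
λ² - (8)λ + (15) = 0
λ = (8 ± √((8)² - 4·(15))) / 2 = (8 ± √4) / 2
Solving: λ = 3, 5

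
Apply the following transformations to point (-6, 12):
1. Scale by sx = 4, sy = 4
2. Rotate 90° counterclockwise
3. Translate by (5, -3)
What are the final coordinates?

Step 1: Scale → (-24, 48)
Step 2: Rotate 90° → (-48, -24)
Step 3: Translate → (-43, -27)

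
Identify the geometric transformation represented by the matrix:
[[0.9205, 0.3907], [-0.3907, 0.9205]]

This matrix represents: rotation by 337° counterclockwise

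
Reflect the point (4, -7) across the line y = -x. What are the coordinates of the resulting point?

Reflection across line y = -x: (4, -7) → (7, -4)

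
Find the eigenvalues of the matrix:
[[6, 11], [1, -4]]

Characteristic equation: det(A - λI) = 0
λ² - (trace)λ + (det) = 0
trace = 6 + -4 = 2, det = (6)(-4) - (11)(1) = -35
λ² - (2)λ + (-35) = 0
λ = (2 ± √((2)² - 4·(-35))) / 2 = (2 ± √144) / 2
Solving: λ = -5, 7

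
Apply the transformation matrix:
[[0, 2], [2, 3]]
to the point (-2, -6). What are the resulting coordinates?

Matrix multiplication:
[[0, 2], [2, 3]] × [-2, -6]ᵀ
= [(0)(-2) + (2)(-6), (2)(-2) + (3)(-6)]ᵀ
= [-12, -22]ᵀ
Result: (-12, -22)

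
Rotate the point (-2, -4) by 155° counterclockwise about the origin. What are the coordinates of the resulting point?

Rotation matrix for 155°: [[cos 155°, -sin 155°], [sin 155°, cos 155°]] ≈ [[-0.906308, -0.422618], [0.422618, -0.906308]]
[[-0.906308, -0.422618], [0.422618, -0.906308]] × [-2, -4]ᵀ ≈ [3.5031, 2.7800]ᵀ
Result: (3.5031, 2.7800)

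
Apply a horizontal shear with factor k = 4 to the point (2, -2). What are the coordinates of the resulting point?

Shear matrix for horizontal shear with factor k = 4:
[[1, 4], [0, 1]]
Result: (2, -2) → (-6, -2)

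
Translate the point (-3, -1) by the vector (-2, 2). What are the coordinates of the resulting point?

Translation by (-2, 2) (homogeneous matrix [[1, 0, -2], [0, 1, 2], [0, 0, 1]]):
x' = -3 + -2 = -5
y' = -1 + 2 = 1
Result: (-5, 1)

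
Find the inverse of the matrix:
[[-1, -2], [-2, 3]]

For [[a,b],[c,d]], inverse = (1/det)·[[d,-b],[-c,a]]
det = (-1)(3) - (-2)(-2) = -3 - 4 = -7
Inverse = (1/-7)·[[3, 2], [2, -1]]
= [[-3/7, -2/7], [-2/7, 1/7]]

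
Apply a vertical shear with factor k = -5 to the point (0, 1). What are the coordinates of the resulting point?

Shear matrix for vertical shear with factor k = -5:
[[1, 0], [-5, 1]]
Result: (0, 1) → (0, 1)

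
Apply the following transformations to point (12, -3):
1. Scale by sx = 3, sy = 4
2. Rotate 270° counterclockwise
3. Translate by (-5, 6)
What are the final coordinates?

Step 1: Scale → (36, -12)
Step 2: Rotate 270° → (-12, -36)
Step 3: Translate → (-17, -30)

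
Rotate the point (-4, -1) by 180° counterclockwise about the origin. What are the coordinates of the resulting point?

Rotation matrix for 180°: [[cos 180°, -sin 180°], [sin 180°, cos 180°]] = [[-1, 0], [0, -1]]
[[-1, 0], [0, -1]] × [-4, -1]ᵀ = [4, 1]ᵀ
Result: (4, 1)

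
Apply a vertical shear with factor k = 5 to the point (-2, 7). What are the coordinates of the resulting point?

Shear matrix for vertical shear with factor k = 5:
[[1, 0], [5, 1]]
Result: (-2, 7) → (-2, -3)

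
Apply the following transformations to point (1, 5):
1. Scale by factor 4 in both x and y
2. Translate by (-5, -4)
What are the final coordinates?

Step 1: Scale (1, 5) by 4 → (4, 20)
Step 2: Translate by (-5, -4) → (-1, 16)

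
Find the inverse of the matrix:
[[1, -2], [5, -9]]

For [[a,b],[c,d]], inverse = (1/det)·[[d,-b],[-c,a]]
det = (1)(-9) - (-2)(5) = -9 - -10 = 1
Inverse = [[-9, 2], [-5, 1]]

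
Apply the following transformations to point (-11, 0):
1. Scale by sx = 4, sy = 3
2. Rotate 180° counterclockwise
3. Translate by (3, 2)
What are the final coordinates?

Step 1: Scale → (-44, 0)
Step 2: Rotate 180° → (44, 0)
Step 3: Translate → (47, 2)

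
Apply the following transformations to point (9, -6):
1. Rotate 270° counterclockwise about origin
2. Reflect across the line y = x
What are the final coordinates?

Step 1: Rotate 270° → (-6, -9)
Step 2: Reflect across line y = x → (-9, -6)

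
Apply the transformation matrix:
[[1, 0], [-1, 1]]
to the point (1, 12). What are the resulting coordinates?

Matrix multiplication:
[[1, 0], [-1, 1]] × [1, 12]ᵀ
= [(1)(1) + (0)(12), (-1)(1) + (1)(12)]ᵀ
= [1, 11]ᵀ
Result: (1, 11)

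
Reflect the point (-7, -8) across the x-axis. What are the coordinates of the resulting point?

Reflection across x-axis: (-7, -8) → (-7, 8)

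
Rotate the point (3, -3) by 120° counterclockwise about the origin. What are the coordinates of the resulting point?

Rotation matrix for 120°: [[cos 120°, -sin 120°], [sin 120°, cos 120°]] ≈ [[-0.500000, -0.866025], [0.866025, -0.500000]]
[[-0.500000, -0.866025], [0.866025, -0.500000]] × [3, -3]ᵀ ≈ [1.0981, 4.0981]ᵀ
Result: (1.0981, 4.0981)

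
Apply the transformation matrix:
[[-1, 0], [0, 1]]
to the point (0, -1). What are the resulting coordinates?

Matrix multiplication:
[[-1, 0], [0, 1]] × [0, -1]ᵀ
= [(-1)(0) + (0)(-1), (0)(0) + (1)(-1)]ᵀ
= [0, -1]ᵀ
Result: (0, -1)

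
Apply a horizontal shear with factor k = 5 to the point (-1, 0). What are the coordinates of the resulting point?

Shear matrix for horizontal shear with factor k = 5:
[[1, 5], [0, 1]]
Result: (-1, 0) → (-1, 0)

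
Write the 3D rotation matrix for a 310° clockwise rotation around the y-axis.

Rotation matrix for clockwise 310° around y-axis:
A clockwise rotation by 310° is a counterclockwise rotation by -310°.
cos(-310°) = 0.6428, sin(-310°) = 0.7660
Result: [[0.6428, 0, 0.7660], [0, 1, 0], [-0.7660, 0, 0.6428]]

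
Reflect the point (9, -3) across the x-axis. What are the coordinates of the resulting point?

Reflection across x-axis: (9, -3) → (9, 3)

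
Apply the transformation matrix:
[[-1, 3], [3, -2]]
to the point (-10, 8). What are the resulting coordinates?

Matrix multiplication:
[[-1, 3], [3, -2]] × [-10, 8]ᵀ
= [(-1)(-10) + (3)(8), (3)(-10) + (-2)(8)]ᵀ
= [34, -46]ᵀ
Result: (34, -46)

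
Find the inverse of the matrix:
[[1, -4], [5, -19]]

For [[a,b],[c,d]], inverse = (1/det)·[[d,-b],[-c,a]]
det = (1)(-19) - (-4)(5) = -19 - -20 = 1
Inverse = [[-19, 4], [-5, 1]]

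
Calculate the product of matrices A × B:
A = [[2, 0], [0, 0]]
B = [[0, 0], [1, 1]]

Matrix multiplication:
C[0][0] = 2×0 + 0×1 = 0
C[0][1] = 2×0 + 0×1 = 0
C[1][0] = 0×0 + 0×1 = 0
C[1][1] = 0×0 + 0×1 = 0
Result: [[0, 0], [0, 0]]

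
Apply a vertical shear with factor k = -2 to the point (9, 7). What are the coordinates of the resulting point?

Shear matrix for vertical shear with factor k = -2:
[[1, 0], [-2, 1]]
Result: (9, 7) → (9, -11)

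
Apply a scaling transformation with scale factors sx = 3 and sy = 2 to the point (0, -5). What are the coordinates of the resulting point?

Scaling matrix:
[[3, 0], [0, 2]]
Result: (0 × 3, -5 × 2) = (0, -10)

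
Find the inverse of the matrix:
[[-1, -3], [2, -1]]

For [[a,b],[c,d]], inverse = (1/det)·[[d,-b],[-c,a]]
det = (-1)(-1) - (-3)(2) = 1 - -6 = 7
Inverse = (1/7)·[[-1, 3], [-2, -1]]
= [[-1/7, 3/7], [-2/7, -1/7]]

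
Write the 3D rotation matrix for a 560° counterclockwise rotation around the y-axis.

Rotation matrix for counterclockwise 560° around y-axis:
cos(560°) = -0.9397, sin(560°) = -0.3420
Result: [[-0.9397, 0, -0.3420], [0, 1, 0], [0.3420, 0, -0.9397]]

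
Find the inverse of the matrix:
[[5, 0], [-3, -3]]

For [[a,b],[c,d]], inverse = (1/det)·[[d,-b],[-c,a]]
det = (5)(-3) - (0)(-3) = -15 - 0 = -15
Inverse = (1/-15)·[[-3, 0], [3, 5]]
= [[1/5, 0], [-1/5, -1/3]]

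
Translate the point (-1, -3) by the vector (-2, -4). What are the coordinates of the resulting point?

Translation by (-2, -4) (homogeneous matrix [[1, 0, -2], [0, 1, -4], [0, 0, 1]]):
x' = -1 + -2 = -3
y' = -3 + -4 = -7
Result: (-3, -7)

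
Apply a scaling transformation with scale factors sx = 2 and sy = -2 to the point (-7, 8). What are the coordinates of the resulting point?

Scaling matrix:
[[2, 0], [0, -2]]
Result: (-7 × 2, 8 × -2) = (-14, -16)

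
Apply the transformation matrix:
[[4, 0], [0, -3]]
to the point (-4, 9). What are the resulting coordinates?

Matrix multiplication:
[[4, 0], [0, -3]] × [-4, 9]ᵀ
= [(4)(-4) + (0)(9), (0)(-4) + (-3)(9)]ᵀ
= [-16, -27]ᵀ
Result: (-16, -27)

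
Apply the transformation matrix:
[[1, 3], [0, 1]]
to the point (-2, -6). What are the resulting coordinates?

Matrix multiplication:
[[1, 3], [0, 1]] × [-2, -6]ᵀ
= [(1)(-2) + (3)(-6), (0)(-2) + (1)(-6)]ᵀ
= [-20, -6]ᵀ
Result: (-20, -6)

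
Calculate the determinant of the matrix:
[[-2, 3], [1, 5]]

For a 2×2 matrix [[a, b], [c, d]], det = ad - bc
det = (-2)(5) - (3)(1) = -10 - 3 = -13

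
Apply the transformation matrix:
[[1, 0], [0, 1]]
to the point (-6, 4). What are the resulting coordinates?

Matrix multiplication:
[[1, 0], [0, 1]] × [-6, 4]ᵀ
= [(1)(-6) + (0)(4), (0)(-6) + (1)(4)]ᵀ
= [-6, 4]ᵀ
Result: (-6, 4)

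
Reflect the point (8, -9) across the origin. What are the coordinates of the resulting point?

Reflection across origin: (8, -9) → (-8, 9)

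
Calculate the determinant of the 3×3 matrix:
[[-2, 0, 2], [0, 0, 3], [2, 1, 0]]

Expansion along first row:
det = -2·det([[0,3],[1,0]]) - 0·det([[0,3],[2,0]]) + 2·det([[0,0],[2,1]])
    = -2·(0·0 - 3·1) - 0·(0·0 - 3·2) + 2·(0·1 - 0·2)
    = -2·-3 - 0·-6 + 2·0
    = 6 + 0 + 0 = 6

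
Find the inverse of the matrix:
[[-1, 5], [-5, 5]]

For [[a,b],[c,d]], inverse = (1/det)·[[d,-b],[-c,a]]
det = (-1)(5) - (5)(-5) = -5 - -25 = 20
Inverse = (1/20)·[[5, -5], [5, -1]]
= [[1/4, -1/4], [1/4, -1/20]]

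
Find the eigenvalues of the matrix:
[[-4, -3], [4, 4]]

Characteristic equation: det(A - λI) = 0
λ² - (trace)λ + (det) = 0
trace = -4 + 4 = 0, det = (-4)(4) - (-3)(4) = -4
λ² - (0)λ + (-4) = 0
λ = (0 ± √((0)² - 4·(-4))) / 2 = (0 ± √16) / 2
Solving: λ = -2, 2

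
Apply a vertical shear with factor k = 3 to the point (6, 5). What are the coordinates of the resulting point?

Shear matrix for vertical shear with factor k = 3:
[[1, 0], [3, 1]]
Result: (6, 5) → (6, 23)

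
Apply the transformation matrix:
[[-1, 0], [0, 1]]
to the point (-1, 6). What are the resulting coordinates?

Matrix multiplication:
[[-1, 0], [0, 1]] × [-1, 6]ᵀ
= [(-1)(-1) + (0)(6), (0)(-1) + (1)(6)]ᵀ
= [1, 6]ᵀ
Result: (1, 6)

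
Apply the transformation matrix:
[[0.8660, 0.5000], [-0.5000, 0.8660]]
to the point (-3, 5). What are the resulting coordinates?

Matrix multiplication:
[[0.8660, 0.5000], [-0.5000, 0.8660]] × [-3, 5]ᵀ
= [(0.8660)(-3) + (0.5000)(5), (-0.5000)(-3) + (0.8660)(5)]ᵀ
= [-0.0980, 5.8300]ᵀ
Result: (-0.0980, 5.8300)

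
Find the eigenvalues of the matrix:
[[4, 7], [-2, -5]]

Characteristic equation: det(A - λI) = 0
λ² - (trace)λ + (det) = 0
trace = 4 + -5 = -1, det = (4)(-5) - (7)(-2) = -6
λ² - (-1)λ + (-6) = 0
λ = (-1 ± √((-1)² - 4·(-6))) / 2 = (-1 ± √25) / 2
Solving: λ = -3, 2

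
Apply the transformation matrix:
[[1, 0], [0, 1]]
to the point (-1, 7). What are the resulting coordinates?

Matrix multiplication:
[[1, 0], [0, 1]] × [-1, 7]ᵀ
= [(1)(-1) + (0)(7), (0)(-1) + (1)(7)]ᵀ
= [-1, 7]ᵀ
Result: (-1, 7)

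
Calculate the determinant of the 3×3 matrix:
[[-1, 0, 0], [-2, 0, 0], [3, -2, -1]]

Expansion along first row:
det = -1·det([[0,0],[-2,-1]]) - 0·det([[-2,0],[3,-1]]) + 0·det([[-2,0],[3,-2]])
    = -1·(0·-1 - 0·-2) - 0·(-2·-1 - 0·3) + 0·(-2·-2 - 0·3)
    = -1·0 - 0·2 + 0·4
    = 0 + 0 + 0 = 0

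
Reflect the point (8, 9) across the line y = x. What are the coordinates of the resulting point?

Reflection across line y = x: (8, 9) → (9, 8)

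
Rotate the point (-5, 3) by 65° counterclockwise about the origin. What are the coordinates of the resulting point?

Rotation matrix for 65°: [[cos 65°, -sin 65°], [sin 65°, cos 65°]] ≈ [[0.422618, -0.906308], [0.906308, 0.422618]]
[[0.422618, -0.906308], [0.906308, 0.422618]] × [-5, 3]ᵀ ≈ [-4.8320, -3.2637]ᵀ
Result: (-4.8320, -3.2637)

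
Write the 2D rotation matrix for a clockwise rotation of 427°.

Rotation matrix formula: [[cos θ, -sin θ], [sin θ, cos θ]]
A clockwise rotation by 427° is equivalent to a counterclockwise rotation by -427°.
For θ = -427°:
cos(-427°) = 0.3907
sin(-427°) = -0.9205
Result: [[0.3907, 0.9205], [-0.9205, 0.3907]]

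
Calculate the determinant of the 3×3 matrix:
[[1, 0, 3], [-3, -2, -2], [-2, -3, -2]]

Expansion along first row:
det = 1·det([[-2,-2],[-3,-2]]) - 0·det([[-3,-2],[-2,-2]]) + 3·det([[-3,-2],[-2,-3]])
    = 1·(-2·-2 - -2·-3) - 0·(-3·-2 - -2·-2) + 3·(-3·-3 - -2·-2)
    = 1·-2 - 0·2 + 3·5
    = -2 + 0 + 15 = 13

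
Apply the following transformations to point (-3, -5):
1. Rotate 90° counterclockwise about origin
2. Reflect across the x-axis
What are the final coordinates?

Step 1: Rotate 90° → (5, -3)
Step 2: Reflect across x-axis → (5, 3)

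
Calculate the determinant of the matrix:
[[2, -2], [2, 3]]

For a 2×2 matrix [[a, b], [c, d]], det = ad - bc
det = (2)(3) - (-2)(2) = 6 - -4 = 10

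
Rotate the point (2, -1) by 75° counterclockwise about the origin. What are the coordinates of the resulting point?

Rotation matrix for 75°: [[cos 75°, -sin 75°], [sin 75°, cos 75°]] ≈ [[0.258819, -0.965926], [0.965926, 0.258819]]
[[0.258819, -0.965926], [0.965926, 0.258819]] × [2, -1]ᵀ ≈ [1.4836, 1.6730]ᵀ
Result: (1.4836, 1.6730)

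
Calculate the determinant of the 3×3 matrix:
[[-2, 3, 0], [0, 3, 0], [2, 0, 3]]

Expansion along first row:
det = -2·det([[3,0],[0,3]]) - 3·det([[0,0],[2,3]]) + 0·det([[0,3],[2,0]])
    = -2·(3·3 - 0·0) - 3·(0·3 - 0·2) + 0·(0·0 - 3·2)
    = -2·9 - 3·0 + 0·-6
    = -18 + 0 + 0 = -18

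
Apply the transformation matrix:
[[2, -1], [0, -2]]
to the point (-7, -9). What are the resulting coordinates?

Matrix multiplication:
[[2, -1], [0, -2]] × [-7, -9]ᵀ
= [(2)(-7) + (-1)(-9), (0)(-7) + (-2)(-9)]ᵀ
= [-5, 18]ᵀ
Result: (-5, 18)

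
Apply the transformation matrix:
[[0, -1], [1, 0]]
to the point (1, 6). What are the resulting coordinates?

Matrix multiplication:
[[0, -1], [1, 0]] × [1, 6]ᵀ
= [(0)(1) + (-1)(6), (1)(1) + (0)(6)]ᵀ
= [-6, 1]ᵀ
Result: (-6, 1)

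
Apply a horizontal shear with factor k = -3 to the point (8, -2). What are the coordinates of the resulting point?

Shear matrix for horizontal shear with factor k = -3:
[[1, -3], [0, 1]]
Result: (8, -2) → (14, -2)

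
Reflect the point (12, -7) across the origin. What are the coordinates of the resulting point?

Reflection across origin: (12, -7) → (-12, 7)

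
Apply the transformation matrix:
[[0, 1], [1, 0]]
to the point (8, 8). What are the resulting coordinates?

Matrix multiplication:
[[0, 1], [1, 0]] × [8, 8]ᵀ
= [(0)(8) + (1)(8), (1)(8) + (0)(8)]ᵀ
= [8, 8]ᵀ
Result: (8, 8)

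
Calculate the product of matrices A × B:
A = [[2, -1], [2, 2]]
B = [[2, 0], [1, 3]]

Matrix multiplication:
C[0][0] = 2×2 + -1×1 = 3
C[0][1] = 2×0 + -1×3 = -3
C[1][0] = 2×2 + 2×1 = 6
C[1][1] = 2×0 + 2×3 = 6
Result: [[3, -3], [6, 6]]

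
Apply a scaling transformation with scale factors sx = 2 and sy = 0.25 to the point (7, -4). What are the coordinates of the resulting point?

Scaling matrix:
[[2, 0], [0, 0.25]]
Result: (7 × 2, -4 × 0.25) = (14, -1)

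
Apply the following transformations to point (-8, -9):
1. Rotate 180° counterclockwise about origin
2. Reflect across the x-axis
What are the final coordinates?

Step 1: Rotate 180° → (8, 9)
Step 2: Reflect across x-axis → (8, -9)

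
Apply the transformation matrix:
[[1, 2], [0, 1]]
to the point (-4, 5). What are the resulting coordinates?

Matrix multiplication:
[[1, 2], [0, 1]] × [-4, 5]ᵀ
= [(1)(-4) + (2)(5), (0)(-4) + (1)(5)]ᵀ
= [6, 5]ᵀ
Result: (6, 5)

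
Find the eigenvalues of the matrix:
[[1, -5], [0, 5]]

Characteristic equation: det(A - λI) = 0
λ² - (trace)λ + (det) = 0
trace = 1 + 5 = 6, det = (1)(5) - (-5)(0) = 5
λ² - (6)λ + (5) = 0
λ = (6 ± √((6)² - 4·(5))) / 2 = (6 ± √16) / 2
Solving: λ = 1, 5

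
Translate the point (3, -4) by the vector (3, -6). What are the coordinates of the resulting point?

Translation by (3, -6) (homogeneous matrix [[1, 0, 3], [0, 1, -6], [0, 0, 1]]):
x' = 3 + 3 = 6
y' = -4 + -6 = -10
Result: (6, -10)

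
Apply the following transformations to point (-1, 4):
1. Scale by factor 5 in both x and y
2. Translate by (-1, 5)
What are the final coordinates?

Step 1: Scale (-1, 4) by 5 → (-5, 20)
Step 2: Translate by (-1, 5) → (-6, 25)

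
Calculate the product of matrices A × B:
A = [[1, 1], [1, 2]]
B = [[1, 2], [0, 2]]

Matrix multiplication:
C[0][0] = 1×1 + 1×0 = 1
C[0][1] = 1×2 + 1×2 = 4
C[1][0] = 1×1 + 2×0 = 1
C[1][1] = 1×2 + 2×2 = 6
Result: [[1, 4], [1, 6]]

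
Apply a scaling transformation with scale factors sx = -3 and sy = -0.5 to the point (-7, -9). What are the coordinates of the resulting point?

Scaling matrix:
[[-3, 0], [0, -0.50]]
Result: (-7 × -3, -9 × -0.5) = (21, 4.5)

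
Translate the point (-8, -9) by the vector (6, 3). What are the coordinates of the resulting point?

Translation by (6, 3) (homogeneous matrix [[1, 0, 6], [0, 1, 3], [0, 0, 1]]):
x' = -8 + 6 = -2
y' = -9 + 3 = -6
Result: (-2, -6)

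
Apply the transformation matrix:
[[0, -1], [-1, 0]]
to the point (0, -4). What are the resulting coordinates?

Matrix multiplication:
[[0, -1], [-1, 0]] × [0, -4]ᵀ
= [(0)(0) + (-1)(-4), (-1)(0) + (0)(-4)]ᵀ
= [4, 0]ᵀ
Result: (4, 0)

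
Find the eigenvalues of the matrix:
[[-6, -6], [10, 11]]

Characteristic equation: det(A - λI) = 0
λ² - (trace)λ + (det) = 0
trace = -6 + 11 = 5, det = (-6)(11) - (-6)(10) = -6
λ² - (5)λ + (-6) = 0
λ = (5 ± √((5)² - 4·(-6))) / 2 = (5 ± √49) / 2
Solving: λ = -1, 6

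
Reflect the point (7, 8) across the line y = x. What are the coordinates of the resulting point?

Reflection across line y = x: (7, 8) → (8, 7)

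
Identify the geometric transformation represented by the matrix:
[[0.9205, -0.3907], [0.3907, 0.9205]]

This matrix represents: rotation by 23° counterclockwise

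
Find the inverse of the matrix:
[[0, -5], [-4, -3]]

For [[a,b],[c,d]], inverse = (1/det)·[[d,-b],[-c,a]]
det = (0)(-3) - (-5)(-4) = 0 - 20 = -20
Inverse = (1/-20)·[[-3, 5], [4, 0]]
= [[3/20, -1/4], [-1/5, 0]]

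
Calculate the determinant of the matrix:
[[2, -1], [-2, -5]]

For a 2×2 matrix [[a, b], [c, d]], det = ad - bc
det = (2)(-5) - (-1)(-2) = -10 - 2 = -12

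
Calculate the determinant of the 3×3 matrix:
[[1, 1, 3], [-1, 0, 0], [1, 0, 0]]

Expansion along first row:
det = 1·det([[0,0],[0,0]]) - 1·det([[-1,0],[1,0]]) + 3·det([[-1,0],[1,0]])
    = 1·(0·0 - 0·0) - 1·(-1·0 - 0·1) + 3·(-1·0 - 0·1)
    = 1·0 - 1·0 + 3·0
    = 0 + 0 + 0 = 0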